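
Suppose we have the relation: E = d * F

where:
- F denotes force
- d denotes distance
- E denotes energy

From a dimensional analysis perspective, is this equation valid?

Yes

F (force) has dimensions [L M T^-2].
d (distance) has dimensions [L].
E (energy) has dimensions [L^2 M T^-2].

Left side: [L^2 M T^-2]
Right side: [L^2 M T^-2]

Both sides have the same dimensions, so the equation is dimensionally consistent.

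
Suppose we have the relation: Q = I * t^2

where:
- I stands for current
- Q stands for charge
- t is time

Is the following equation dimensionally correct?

No

I (current) has dimensions [I].
Q (charge) has dimensions [I T].
t (time) has dimensions [T].

Left side: [I T]
Right side: [I T^2]

The two sides have different dimensions, so the equation is NOT dimensionally consistent.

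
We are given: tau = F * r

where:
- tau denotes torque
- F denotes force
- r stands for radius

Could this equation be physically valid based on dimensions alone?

Yes

tau (torque) has dimensions [L^2 M T^-2].
F (force) has dimensions [L M T^-2].
r (radius) has dimensions [L].

Left side: [L^2 M T^-2]
Right side: [L^2 M T^-2]

Both sides have the same dimensions, so the equation is dimensionally consistent.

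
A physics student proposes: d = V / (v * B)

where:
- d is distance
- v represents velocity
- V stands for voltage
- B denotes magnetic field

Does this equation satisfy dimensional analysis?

Yes

d (distance) has dimensions [L].
v (velocity) has dimensions [L T^-1].
V (voltage) has dimensions [I^-1 L^2 M T^-3].
B (magnetic field) has dimensions [I^-1 M T^-2].

Left side: [L]
Right side: [L]

Both sides have the same dimensions, so the equation is dimensionally consistent.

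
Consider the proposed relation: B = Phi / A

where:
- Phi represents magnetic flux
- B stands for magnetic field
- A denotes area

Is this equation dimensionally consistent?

Yes

Phi (magnetic flux) has dimensions [I^-1 L^2 M T^-2].
B (magnetic field) has dimensions [I^-1 M T^-2].
A (area) has dimensions [L^2].

Left side: [I^-1 M T^-2]
Right side: [I^-1 M T^-2]

Both sides have the same dimensions, so the equation is dimensionally consistent.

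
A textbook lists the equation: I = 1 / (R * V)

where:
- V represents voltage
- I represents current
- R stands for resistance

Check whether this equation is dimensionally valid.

No

V (voltage) has dimensions [I^-1 L^2 M T^-3].
I (current) has dimensions [I].
R (resistance) has dimensions [I^-2 L^2 M T^-3].

Left side: [I]
Right side: [I^3 L^-4 M^-2 T^6]

The two sides have different dimensions, so the equation is NOT dimensionally consistent.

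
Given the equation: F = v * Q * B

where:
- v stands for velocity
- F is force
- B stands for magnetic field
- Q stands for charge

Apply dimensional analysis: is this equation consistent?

Yes

v (velocity) has dimensions [L T^-1].
F (force) has dimensions [L M T^-2].
B (magnetic field) has dimensions [I^-1 M T^-2].
Q (charge) has dimensions [I T].

Left side: [L M T^-2]
Right side: [L M T^-2]

Both sides have the same dimensions, so the equation is dimensionally consistent.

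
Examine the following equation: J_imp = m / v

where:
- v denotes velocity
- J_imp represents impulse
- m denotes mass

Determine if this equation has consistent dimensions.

No

v (velocity) has dimensions [L T^-1].
J_imp (impulse) has dimensions [L M T^-1].
m (mass) has dimensions [M].

Left side: [L M T^-1]
Right side: [L^-1 M T]

The two sides have different dimensions, so the equation is NOT dimensionally consistent.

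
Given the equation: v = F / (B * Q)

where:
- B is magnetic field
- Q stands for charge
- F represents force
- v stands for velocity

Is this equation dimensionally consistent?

Yes

B (magnetic field) has dimensions [I^-1 M T^-2].
Q (charge) has dimensions [I T].
F (force) has dimensions [L M T^-2].
v (velocity) has dimensions [L T^-1].

Left side: [L T^-1]
Right side: [L T^-1]

Both sides have the same dimensions, so the equation is dimensionally consistent.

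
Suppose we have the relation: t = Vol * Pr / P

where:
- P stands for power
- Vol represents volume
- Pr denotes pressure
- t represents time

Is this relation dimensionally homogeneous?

Yes

P (power) has dimensions [L^2 M T^-3].
Vol (volume) has dimensions [L^3].
Pr (pressure) has dimensions [L^-1 M T^-2].
t (time) has dimensions [T].

Left side: [T]
Right side: [T]

Both sides have the same dimensions, so the equation is dimensionally consistent.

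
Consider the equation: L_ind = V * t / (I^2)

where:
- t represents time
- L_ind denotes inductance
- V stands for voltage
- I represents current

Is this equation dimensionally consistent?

No

t (time) has dimensions [T].
L_ind (inductance) has dimensions [I^-2 L^2 M T^-2].
V (voltage) has dimensions [I^-1 L^2 M T^-3].
I (current) has dimensions [I].

Left side: [I^-2 L^2 M T^-2]
Right side: [I^-3 L^2 M T^-2]

The two sides have different dimensions, so the equation is NOT dimensionally consistent.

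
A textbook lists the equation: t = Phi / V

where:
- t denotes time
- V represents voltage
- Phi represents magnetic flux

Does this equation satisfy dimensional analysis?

Yes

t (time) has dimensions [T].
V (voltage) has dimensions [I^-1 L^2 M T^-3].
Phi (magnetic flux) has dimensions [I^-1 L^2 M T^-2].

Left side: [T]
Right side: [T]

Both sides have the same dimensions, so the equation is dimensionally consistent.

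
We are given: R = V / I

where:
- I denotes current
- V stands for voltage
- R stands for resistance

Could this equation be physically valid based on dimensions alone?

Yes

I (current) has dimensions [I].
V (voltage) has dimensions [I^-1 L^2 M T^-3].
R (resistance) has dimensions [I^-2 L^2 M T^-3].

Left side: [I^-2 L^2 M T^-3]
Right side: [I^-2 L^2 M T^-3]

Both sides have the same dimensions, so the equation is dimensionally consistent.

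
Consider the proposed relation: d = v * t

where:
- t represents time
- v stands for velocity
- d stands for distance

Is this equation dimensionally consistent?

Yes

t (time) has dimensions [T].
v (velocity) has dimensions [L T^-1].
d (distance) has dimensions [L].

Left side: [L]
Right side: [L]

Both sides have the same dimensions, so the equation is dimensionally consistent.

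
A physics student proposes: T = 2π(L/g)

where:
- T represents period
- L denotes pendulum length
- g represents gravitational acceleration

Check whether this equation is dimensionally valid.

No

T (period) has dimensions [T].
L (pendulum length) has dimensions [L].
g (gravitational acceleration) has dimensions [L T^-2].

Left side: [T]
Right side: [T^2]

The two sides have different dimensions, so the equation is NOT dimensionally consistent.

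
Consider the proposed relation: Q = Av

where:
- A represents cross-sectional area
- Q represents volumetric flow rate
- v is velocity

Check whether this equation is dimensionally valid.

Yes

A (cross-sectional area) has dimensions [L^2].
Q (volumetric flow rate) has dimensions [L^3 T^-1].
v (velocity) has dimensions [L T^-1].

Left side: [L^3 T^-1]
Right side: [L^3 T^-1]

Both sides have the same dimensions, so the equation is dimensionally consistent.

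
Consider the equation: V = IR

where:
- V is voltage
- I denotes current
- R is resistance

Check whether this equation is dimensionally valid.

Yes

V (voltage) has dimensions [I^-1 L^2 M T^-3].
I (current) has dimensions [I].
R (resistance) has dimensions [I^-2 L^2 M T^-3].

Left side: [I^-1 L^2 M T^-3]
Right side: [I^-1 L^2 M T^-3]

Both sides have the same dimensions, so the equation is dimensionally consistent.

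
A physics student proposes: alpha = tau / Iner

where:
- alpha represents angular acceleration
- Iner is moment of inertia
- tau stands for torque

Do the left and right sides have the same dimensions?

Yes

alpha (angular acceleration) has dimensions [T^-2].
Iner (moment of inertia) has dimensions [L^2 M].
tau (torque) has dimensions [L^2 M T^-2].

Left side: [T^-2]
Right side: [T^-2]

Both sides have the same dimensions, so the equation is dimensionally consistent.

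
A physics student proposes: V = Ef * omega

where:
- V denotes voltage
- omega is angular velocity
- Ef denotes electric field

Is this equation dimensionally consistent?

No

V (voltage) has dimensions [I^-1 L^2 M T^-3].
omega (angular velocity) has dimensions [T^-1].
Ef (electric field) has dimensions [I^-1 L M T^-3].

Left side: [I^-1 L^2 M T^-3]
Right side: [I^-1 L M T^-4]

The two sides have different dimensions, so the equation is NOT dimensionally consistent.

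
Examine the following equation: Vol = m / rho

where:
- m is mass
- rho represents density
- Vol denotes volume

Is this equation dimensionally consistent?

Yes

m (mass) has dimensions [M].
rho (density) has dimensions [L^-3 M].
Vol (volume) has dimensions [L^3].

Left side: [L^3]
Right side: [L^3]

Both sides have the same dimensions, so the equation is dimensionally consistent.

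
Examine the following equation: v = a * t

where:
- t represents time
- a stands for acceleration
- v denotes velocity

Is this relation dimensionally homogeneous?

Yes

t (time) has dimensions [T].
a (acceleration) has dimensions [L T^-2].
v (velocity) has dimensions [L T^-1].

Left side: [L T^-1]
Right side: [L T^-1]

Both sides have the same dimensions, so the equation is dimensionally consistent.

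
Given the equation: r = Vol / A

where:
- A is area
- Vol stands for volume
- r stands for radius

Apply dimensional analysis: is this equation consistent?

Yes

A (area) has dimensions [L^2].
Vol (volume) has dimensions [L^3].
r (radius) has dimensions [L].

Left side: [L]
Right side: [L]

Both sides have the same dimensions, so the equation is dimensionally consistent.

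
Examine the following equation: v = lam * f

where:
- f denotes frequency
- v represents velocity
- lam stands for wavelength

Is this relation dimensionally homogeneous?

Yes

f (frequency) has dimensions [T^-1].
v (velocity) has dimensions [L T^-1].
lam (wavelength) has dimensions [L].

Left side: [L T^-1]
Right side: [L T^-1]

Both sides have the same dimensions, so the equation is dimensionally consistent.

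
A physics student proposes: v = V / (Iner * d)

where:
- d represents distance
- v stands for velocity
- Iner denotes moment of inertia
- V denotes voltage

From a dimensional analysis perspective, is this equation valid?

No

d (distance) has dimensions [L].
v (velocity) has dimensions [L T^-1].
Iner (moment of inertia) has dimensions [L^2 M].
V (voltage) has dimensions [I^-1 L^2 M T^-3].

Left side: [L T^-1]
Right side: [I^-1 L^-1 T^-3]

The two sides have different dimensions, so the equation is NOT dimensionally consistent.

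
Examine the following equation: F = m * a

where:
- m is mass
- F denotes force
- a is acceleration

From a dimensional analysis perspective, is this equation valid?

Yes

m (mass) has dimensions [M].
F (force) has dimensions [L M T^-2].
a (acceleration) has dimensions [L T^-2].

Left side: [L M T^-2]
Right side: [L M T^-2]

Both sides have the same dimensions, so the equation is dimensionally consistent.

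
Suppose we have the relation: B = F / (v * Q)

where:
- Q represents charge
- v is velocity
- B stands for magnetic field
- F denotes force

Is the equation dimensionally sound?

Yes

Q (charge) has dimensions [I T].
v (velocity) has dimensions [L T^-1].
B (magnetic field) has dimensions [I^-1 M T^-2].
F (force) has dimensions [L M T^-2].

Left side: [I^-1 M T^-2]
Right side: [I^-1 M T^-2]

Both sides have the same dimensions, so the equation is dimensionally consistent.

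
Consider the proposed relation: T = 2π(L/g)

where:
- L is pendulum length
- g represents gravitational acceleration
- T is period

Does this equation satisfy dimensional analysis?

No

L (pendulum length) has dimensions [L].
g (gravitational acceleration) has dimensions [L T^-2].
T (period) has dimensions [T].

Left side: [T]
Right side: [T^2]

The two sides have different dimensions, so the equation is NOT dimensionally consistent.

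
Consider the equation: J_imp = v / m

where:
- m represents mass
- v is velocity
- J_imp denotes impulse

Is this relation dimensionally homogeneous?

No

m (mass) has dimensions [M].
v (velocity) has dimensions [L T^-1].
J_imp (impulse) has dimensions [L M T^-1].

Left side: [L M T^-1]
Right side: [L M^-1 T^-1]

The two sides have different dimensions, so the equation is NOT dimensionally consistent.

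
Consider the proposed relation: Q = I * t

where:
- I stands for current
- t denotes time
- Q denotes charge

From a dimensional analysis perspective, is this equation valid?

Yes

I (current) has dimensions [I].
t (time) has dimensions [T].
Q (charge) has dimensions [I T].

Left side: [I T]
Right side: [I T]

Both sides have the same dimensions, so the equation is dimensionally consistent.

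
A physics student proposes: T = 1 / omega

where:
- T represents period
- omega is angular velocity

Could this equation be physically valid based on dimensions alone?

Yes

T (period) has dimensions [T].
omega (angular velocity) has dimensions [T^-1].

Left side: [T]
Right side: [T]

Both sides have the same dimensions, so the equation is dimensionally consistent.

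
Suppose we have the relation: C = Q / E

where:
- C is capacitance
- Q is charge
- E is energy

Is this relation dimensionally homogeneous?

No

C (capacitance) has dimensions [I^2 L^-2 M^-1 T^4].
Q (charge) has dimensions [I T].
E (energy) has dimensions [L^2 M T^-2].

Left side: [I^2 L^-2 M^-1 T^4]
Right side: [I L^-2 M^-1 T^3]

The two sides have different dimensions, so the equation is NOT dimensionally consistent.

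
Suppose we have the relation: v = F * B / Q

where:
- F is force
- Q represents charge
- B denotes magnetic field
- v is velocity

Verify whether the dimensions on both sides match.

No

F (force) has dimensions [L M T^-2].
Q (charge) has dimensions [I T].
B (magnetic field) has dimensions [I^-1 M T^-2].
v (velocity) has dimensions [L T^-1].

Left side: [L T^-1]
Right side: [I^-2 L M^2 T^-5]

The two sides have different dimensions, so the equation is NOT dimensionally consistent.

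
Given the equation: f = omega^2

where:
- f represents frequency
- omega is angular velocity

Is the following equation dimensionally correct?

No

f (frequency) has dimensions [T^-1].
omega (angular velocity) has dimensions [T^-1].

Left side: [T^-1]
Right side: [T^-2]

The two sides have different dimensions, so the equation is NOT dimensionally consistent.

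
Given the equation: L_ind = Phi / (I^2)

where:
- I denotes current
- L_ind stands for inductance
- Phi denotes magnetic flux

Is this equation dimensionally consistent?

No

I (current) has dimensions [I].
L_ind (inductance) has dimensions [I^-2 L^2 M T^-2].
Phi (magnetic flux) has dimensions [I^-1 L^2 M T^-2].

Left side: [I^-2 L^2 M T^-2]
Right side: [I^-3 L^2 M T^-2]

The two sides have different dimensions, so the equation is NOT dimensionally consistent.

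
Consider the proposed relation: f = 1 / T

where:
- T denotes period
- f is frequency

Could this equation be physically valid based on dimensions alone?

Yes

T (period) has dimensions [T].
f (frequency) has dimensions [T^-1].

Left side: [T^-1]
Right side: [T^-1]

Both sides have the same dimensions, so the equation is dimensionally consistent.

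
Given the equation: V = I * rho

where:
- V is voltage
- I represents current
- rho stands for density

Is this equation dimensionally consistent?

No

V (voltage) has dimensions [I^-1 L^2 M T^-3].
I (current) has dimensions [I].
rho (density) has dimensions [L^-3 M].

Left side: [I^-1 L^2 M T^-3]
Right side: [I L^-3 M]

The two sides have different dimensions, so the equation is NOT dimensionally consistent.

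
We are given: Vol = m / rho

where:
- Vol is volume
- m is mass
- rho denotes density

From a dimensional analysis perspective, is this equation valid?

Yes

Vol (volume) has dimensions [L^3].
m (mass) has dimensions [M].
rho (density) has dimensions [L^-3 M].

Left side: [L^3]
Right side: [L^3]

Both sides have the same dimensions, so the equation is dimensionally consistent.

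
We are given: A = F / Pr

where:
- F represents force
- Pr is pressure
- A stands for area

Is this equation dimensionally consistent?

Yes

F (force) has dimensions [L M T^-2].
Pr (pressure) has dimensions [L^-1 M T^-2].
A (area) has dimensions [L^2].

Left side: [L^2]
Right side: [L^2]

Both sides have the same dimensions, so the equation is dimensionally consistent.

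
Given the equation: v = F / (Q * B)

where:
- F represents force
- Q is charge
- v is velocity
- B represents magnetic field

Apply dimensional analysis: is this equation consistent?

Yes

F (force) has dimensions [L M T^-2].
Q (charge) has dimensions [I T].
v (velocity) has dimensions [L T^-1].
B (magnetic field) has dimensions [I^-1 M T^-2].

Left side: [L T^-1]
Right side: [L T^-1]

Both sides have the same dimensions, so the equation is dimensionally consistent.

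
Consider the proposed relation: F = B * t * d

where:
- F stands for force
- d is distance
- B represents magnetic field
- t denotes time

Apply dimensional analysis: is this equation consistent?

No

F (force) has dimensions [L M T^-2].
d (distance) has dimensions [L].
B (magnetic field) has dimensions [I^-1 M T^-2].
t (time) has dimensions [T].

Left side: [L M T^-2]
Right side: [I^-1 L M T^-1]

The two sides have different dimensions, so the equation is NOT dimensionally consistent.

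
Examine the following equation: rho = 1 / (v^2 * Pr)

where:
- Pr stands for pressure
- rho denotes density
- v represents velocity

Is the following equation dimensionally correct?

No

Pr (pressure) has dimensions [L^-1 M T^-2].
rho (density) has dimensions [L^-3 M].
v (velocity) has dimensions [L T^-1].

Left side: [L^-3 M]
Right side: [L^-1 M^-1 T^4]

The two sides have different dimensions, so the equation is NOT dimensionally consistent.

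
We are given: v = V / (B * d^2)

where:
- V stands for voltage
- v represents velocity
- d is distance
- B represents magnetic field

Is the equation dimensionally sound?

No

V (voltage) has dimensions [I^-1 L^2 M T^-3].
v (velocity) has dimensions [L T^-1].
d (distance) has dimensions [L].
B (magnetic field) has dimensions [I^-1 M T^-2].

Left side: [L T^-1]
Right side: [T^-1]

The two sides have different dimensions, so the equation is NOT dimensionally consistent.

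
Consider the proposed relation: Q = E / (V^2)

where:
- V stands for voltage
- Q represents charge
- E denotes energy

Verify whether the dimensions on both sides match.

No

V (voltage) has dimensions [I^-1 L^2 M T^-3].
Q (charge) has dimensions [I T].
E (energy) has dimensions [L^2 M T^-2].

Left side: [I T]
Right side: [I^2 L^-2 M^-1 T^4]

The two sides have different dimensions, so the equation is NOT dimensionally consistent.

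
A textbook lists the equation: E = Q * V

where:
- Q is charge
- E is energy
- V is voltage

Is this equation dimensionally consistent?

Yes

Q (charge) has dimensions [I T].
E (energy) has dimensions [L^2 M T^-2].
V (voltage) has dimensions [I^-1 L^2 M T^-3].

Left side: [L^2 M T^-2]
Right side: [L^2 M T^-2]

Both sides have the same dimensions, so the equation is dimensionally consistent.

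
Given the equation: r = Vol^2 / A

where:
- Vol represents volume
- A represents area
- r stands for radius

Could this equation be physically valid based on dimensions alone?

No

Vol (volume) has dimensions [L^3].
A (area) has dimensions [L^2].
r (radius) has dimensions [L].

Left side: [L]
Right side: [L^4]

The two sides have different dimensions, so the equation is NOT dimensionally consistent.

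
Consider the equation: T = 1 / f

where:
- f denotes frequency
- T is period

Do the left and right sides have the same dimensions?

Yes

f (frequency) has dimensions [T^-1].
T (period) has dimensions [T].

Left side: [T]
Right side: [T]

Both sides have the same dimensions, so the equation is dimensionally consistent.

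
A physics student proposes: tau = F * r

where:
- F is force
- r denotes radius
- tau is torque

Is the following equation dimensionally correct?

Yes

F (force) has dimensions [L M T^-2].
r (radius) has dimensions [L].
tau (torque) has dimensions [L^2 M T^-2].

Left side: [L^2 M T^-2]
Right side: [L^2 M T^-2]

Both sides have the same dimensions, so the equation is dimensionally consistent.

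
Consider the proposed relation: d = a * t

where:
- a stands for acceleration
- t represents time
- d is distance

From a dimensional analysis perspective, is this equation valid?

No

a (acceleration) has dimensions [L T^-2].
t (time) has dimensions [T].
d (distance) has dimensions [L].

Left side: [L]
Right side: [L T^-1]

The two sides have different dimensions, so the equation is NOT dimensionally consistent.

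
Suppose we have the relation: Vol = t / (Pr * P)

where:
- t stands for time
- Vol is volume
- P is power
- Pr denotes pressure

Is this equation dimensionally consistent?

No

t (time) has dimensions [T].
Vol (volume) has dimensions [L^3].
P (power) has dimensions [L^2 M T^-3].
Pr (pressure) has dimensions [L^-1 M T^-2].

Left side: [L^3]
Right side: [L^-1 M^-2 T^6]

The two sides have different dimensions, so the equation is NOT dimensionally consistent.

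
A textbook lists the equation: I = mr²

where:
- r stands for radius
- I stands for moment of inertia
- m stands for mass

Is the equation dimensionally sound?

Yes

r (radius) has dimensions [L].
I (moment of inertia) has dimensions [L^2 M].
m (mass) has dimensions [M].

Left side: [L^2 M]
Right side: [L^2 M]

Both sides have the same dimensions, so the equation is dimensionally consistent.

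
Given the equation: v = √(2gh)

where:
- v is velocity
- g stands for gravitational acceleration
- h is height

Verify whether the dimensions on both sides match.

Yes

v (velocity) has dimensions [L T^-1].
g (gravitational acceleration) has dimensions [L T^-2].
h (height) has dimensions [L].

Left side: [L T^-1]
Right side: [L T^-1]

Both sides have the same dimensions, so the equation is dimensionally consistent.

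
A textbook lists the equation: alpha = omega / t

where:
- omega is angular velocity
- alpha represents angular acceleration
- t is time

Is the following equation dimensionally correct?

Yes

omega (angular velocity) has dimensions [T^-1].
alpha (angular acceleration) has dimensions [T^-2].
t (time) has dimensions [T].

Left side: [T^-2]
Right side: [T^-2]

Both sides have the same dimensions, so the equation is dimensionally consistent.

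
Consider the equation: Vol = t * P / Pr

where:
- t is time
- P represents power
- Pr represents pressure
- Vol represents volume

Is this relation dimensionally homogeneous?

Yes

t (time) has dimensions [T].
P (power) has dimensions [L^2 M T^-3].
Pr (pressure) has dimensions [L^-1 M T^-2].
Vol (volume) has dimensions [L^3].

Left side: [L^3]
Right side: [L^3]

Both sides have the same dimensions, so the equation is dimensionally consistent.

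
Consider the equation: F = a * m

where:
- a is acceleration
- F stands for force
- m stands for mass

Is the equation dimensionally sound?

Yes

a (acceleration) has dimensions [L T^-2].
F (force) has dimensions [L M T^-2].
m (mass) has dimensions [M].

Left side: [L M T^-2]
Right side: [L M T^-2]

Both sides have the same dimensions, so the equation is dimensionally consistent.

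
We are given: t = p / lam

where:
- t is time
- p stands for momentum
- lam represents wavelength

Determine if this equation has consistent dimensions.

No

t (time) has dimensions [T].
p (momentum) has dimensions [L M T^-1].
lam (wavelength) has dimensions [L].

Left side: [T]
Right side: [M T^-1]

The two sides have different dimensions, so the equation is NOT dimensionally consistent.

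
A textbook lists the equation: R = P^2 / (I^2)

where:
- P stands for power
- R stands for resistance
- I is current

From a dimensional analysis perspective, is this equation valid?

No

P (power) has dimensions [L^2 M T^-3].
R (resistance) has dimensions [I^-2 L^2 M T^-3].
I (current) has dimensions [I].

Left side: [I^-2 L^2 M T^-3]
Right side: [I^-2 L^4 M^2 T^-6]

The two sides have different dimensions, so the equation is NOT dimensionally consistent.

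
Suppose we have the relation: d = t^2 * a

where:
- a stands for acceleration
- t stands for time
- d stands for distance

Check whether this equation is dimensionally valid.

Yes

a (acceleration) has dimensions [L T^-2].
t (time) has dimensions [T].
d (distance) has dimensions [L].

Left side: [L]
Right side: [L]

Both sides have the same dimensions, so the equation is dimensionally consistent.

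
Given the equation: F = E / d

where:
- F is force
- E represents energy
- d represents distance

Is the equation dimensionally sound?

Yes

F (force) has dimensions [L M T^-2].
E (energy) has dimensions [L^2 M T^-2].
d (distance) has dimensions [L].

Left side: [L M T^-2]
Right side: [L M T^-2]

Both sides have the same dimensions, so the equation is dimensionally consistent.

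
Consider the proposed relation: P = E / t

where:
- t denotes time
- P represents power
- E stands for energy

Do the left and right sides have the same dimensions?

Yes

t (time) has dimensions [T].
P (power) has dimensions [L^2 M T^-3].
E (energy) has dimensions [L^2 M T^-2].

Left side: [L^2 M T^-3]
Right side: [L^2 M T^-3]

Both sides have the same dimensions, so the equation is dimensionally consistent.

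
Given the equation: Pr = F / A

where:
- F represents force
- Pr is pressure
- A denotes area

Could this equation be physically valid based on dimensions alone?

Yes

F (force) has dimensions [L M T^-2].
Pr (pressure) has dimensions [L^-1 M T^-2].
A (area) has dimensions [L^2].

Left side: [L^-1 M T^-2]
Right side: [L^-1 M T^-2]

Both sides have the same dimensions, so the equation is dimensionally consistent.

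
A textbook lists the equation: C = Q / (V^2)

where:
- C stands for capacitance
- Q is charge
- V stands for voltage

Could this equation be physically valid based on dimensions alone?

No

C (capacitance) has dimensions [I^2 L^-2 M^-1 T^4].
Q (charge) has dimensions [I T].
V (voltage) has dimensions [I^-1 L^2 M T^-3].

Left side: [I^2 L^-2 M^-1 T^4]
Right side: [I^3 L^-4 M^-2 T^7]

The two sides have different dimensions, so the equation is NOT dimensionally consistent.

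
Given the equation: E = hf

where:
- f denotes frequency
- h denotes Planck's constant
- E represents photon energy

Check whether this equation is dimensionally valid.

Yes

f (frequency) has dimensions [T^-1].
h (Planck's constant) has dimensions [L^2 M T^-1].
E (photon energy) has dimensions [L^2 M T^-2].

Left side: [L^2 M T^-2]
Right side: [L^2 M T^-2]

Both sides have the same dimensions, so the equation is dimensionally consistent.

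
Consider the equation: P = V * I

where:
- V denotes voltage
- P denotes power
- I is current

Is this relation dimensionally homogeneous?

Yes

V (voltage) has dimensions [I^-1 L^2 M T^-3].
P (power) has dimensions [L^2 M T^-3].
I (current) has dimensions [I].

Left side: [L^2 M T^-3]
Right side: [L^2 M T^-3]

Both sides have the same dimensions, so the equation is dimensionally consistent.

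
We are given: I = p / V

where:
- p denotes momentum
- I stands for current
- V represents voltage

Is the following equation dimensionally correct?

No

p (momentum) has dimensions [L M T^-1].
I (current) has dimensions [I].
V (voltage) has dimensions [I^-1 L^2 M T^-3].

Left side: [I]
Right side: [I L^-1 T^2]

The two sides have different dimensions, so the equation is NOT dimensionally consistent.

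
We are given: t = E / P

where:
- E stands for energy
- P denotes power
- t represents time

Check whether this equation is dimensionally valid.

Yes

E (energy) has dimensions [L^2 M T^-2].
P (power) has dimensions [L^2 M T^-3].
t (time) has dimensions [T].

Left side: [T]
Right side: [T]

Both sides have the same dimensions, so the equation is dimensionally consistent.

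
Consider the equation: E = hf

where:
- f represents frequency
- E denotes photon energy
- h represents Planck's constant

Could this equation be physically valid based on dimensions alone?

Yes

f (frequency) has dimensions [T^-1].
E (photon energy) has dimensions [L^2 M T^-2].
h (Planck's constant) has dimensions [L^2 M T^-1].

Left side: [L^2 M T^-2]
Right side: [L^2 M T^-2]

Both sides have the same dimensions, so the equation is dimensionally consistent.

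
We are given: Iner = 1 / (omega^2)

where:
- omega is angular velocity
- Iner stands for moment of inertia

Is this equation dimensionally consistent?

No

omega (angular velocity) has dimensions [T^-1].
Iner (moment of inertia) has dimensions [L^2 M].

Left side: [L^2 M]
Right side: [T^2]

The two sides have different dimensions, so the equation is NOT dimensionally consistent.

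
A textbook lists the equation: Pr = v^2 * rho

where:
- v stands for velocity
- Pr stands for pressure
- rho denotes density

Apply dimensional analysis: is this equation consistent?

Yes

v (velocity) has dimensions [L T^-1].
Pr (pressure) has dimensions [L^-1 M T^-2].
rho (density) has dimensions [L^-3 M].

Left side: [L^-1 M T^-2]
Right side: [L^-1 M T^-2]

Both sides have the same dimensions, so the equation is dimensionally consistent.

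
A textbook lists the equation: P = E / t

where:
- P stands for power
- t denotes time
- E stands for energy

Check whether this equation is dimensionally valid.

Yes

P (power) has dimensions [L^2 M T^-3].
t (time) has dimensions [T].
E (energy) has dimensions [L^2 M T^-2].

Left side: [L^2 M T^-3]
Right side: [L^2 M T^-3]

Both sides have the same dimensions, so the equation is dimensionally consistent.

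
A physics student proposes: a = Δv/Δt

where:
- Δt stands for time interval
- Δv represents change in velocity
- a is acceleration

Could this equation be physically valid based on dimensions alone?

Yes

Δt (time interval) has dimensions [T].
Δv (change in velocity) has dimensions [L T^-1].
a (acceleration) has dimensions [L T^-2].

Left side: [L T^-2]
Right side: [L T^-2]

Both sides have the same dimensions, so the equation is dimensionally consistent.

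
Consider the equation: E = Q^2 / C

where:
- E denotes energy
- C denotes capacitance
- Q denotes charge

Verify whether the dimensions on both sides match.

Yes

E (energy) has dimensions [L^2 M T^-2].
C (capacitance) has dimensions [I^2 L^-2 M^-1 T^4].
Q (charge) has dimensions [I T].

Left side: [L^2 M T^-2]
Right side: [L^2 M T^-2]

Both sides have the same dimensions, so the equation is dimensionally consistent.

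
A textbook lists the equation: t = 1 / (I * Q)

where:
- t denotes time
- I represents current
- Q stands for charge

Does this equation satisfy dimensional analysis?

No

t (time) has dimensions [T].
I (current) has dimensions [I].
Q (charge) has dimensions [I T].

Left side: [T]
Right side: [I^-2 T^-1]

The two sides have different dimensions, so the equation is NOT dimensionally consistent.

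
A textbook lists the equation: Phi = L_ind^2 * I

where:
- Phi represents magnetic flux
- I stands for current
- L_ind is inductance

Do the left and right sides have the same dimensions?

No

Phi (magnetic flux) has dimensions [I^-1 L^2 M T^-2].
I (current) has dimensions [I].
L_ind (inductance) has dimensions [I^-2 L^2 M T^-2].

Left side: [I^-1 L^2 M T^-2]
Right side: [I^-3 L^4 M^2 T^-4]

The two sides have different dimensions, so the equation is NOT dimensionally consistent.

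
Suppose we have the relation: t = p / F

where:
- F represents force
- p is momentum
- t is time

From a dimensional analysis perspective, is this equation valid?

Yes

F (force) has dimensions [L M T^-2].
p (momentum) has dimensions [L M T^-1].
t (time) has dimensions [T].

Left side: [T]
Right side: [T]

Both sides have the same dimensions, so the equation is dimensionally consistent.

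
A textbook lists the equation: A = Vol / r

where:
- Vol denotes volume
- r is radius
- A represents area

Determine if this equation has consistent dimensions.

Yes

Vol (volume) has dimensions [L^3].
r (radius) has dimensions [L].
A (area) has dimensions [L^2].

Left side: [L^2]
Right side: [L^2]

Both sides have the same dimensions, so the equation is dimensionally consistent.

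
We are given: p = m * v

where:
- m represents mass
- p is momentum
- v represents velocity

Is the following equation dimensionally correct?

Yes

m (mass) has dimensions [M].
p (momentum) has dimensions [L M T^-1].
v (velocity) has dimensions [L T^-1].

Left side: [L M T^-1]
Right side: [L M T^-1]

Both sides have the same dimensions, so the equation is dimensionally consistent.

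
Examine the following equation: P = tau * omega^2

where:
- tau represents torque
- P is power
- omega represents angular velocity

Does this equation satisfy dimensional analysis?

No

tau (torque) has dimensions [L^2 M T^-2].
P (power) has dimensions [L^2 M T^-3].
omega (angular velocity) has dimensions [T^-1].

Left side: [L^2 M T^-3]
Right side: [L^2 M T^-4]

The two sides have different dimensions, so the equation is NOT dimensionally consistent.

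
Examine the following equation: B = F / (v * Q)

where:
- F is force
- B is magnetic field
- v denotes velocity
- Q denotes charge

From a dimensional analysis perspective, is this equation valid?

Yes

F (force) has dimensions [L M T^-2].
B (magnetic field) has dimensions [I^-1 M T^-2].
v (velocity) has dimensions [L T^-1].
Q (charge) has dimensions [I T].

Left side: [I^-1 M T^-2]
Right side: [I^-1 M T^-2]

Both sides have the same dimensions, so the equation is dimensionally consistent.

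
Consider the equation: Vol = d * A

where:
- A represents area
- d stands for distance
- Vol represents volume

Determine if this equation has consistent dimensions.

Yes

A (area) has dimensions [L^2].
d (distance) has dimensions [L].
Vol (volume) has dimensions [L^3].

Left side: [L^3]
Right side: [L^3]

Both sides have the same dimensions, so the equation is dimensionally consistent.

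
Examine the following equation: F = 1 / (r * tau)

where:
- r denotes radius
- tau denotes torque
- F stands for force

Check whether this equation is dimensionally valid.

No

r (radius) has dimensions [L].
tau (torque) has dimensions [L^2 M T^-2].
F (force) has dimensions [L M T^-2].

Left side: [L M T^-2]
Right side: [L^-3 M^-1 T^2]

The two sides have different dimensions, so the equation is NOT dimensionally consistent.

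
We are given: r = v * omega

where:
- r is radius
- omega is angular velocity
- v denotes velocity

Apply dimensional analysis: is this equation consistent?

No

r (radius) has dimensions [L].
omega (angular velocity) has dimensions [T^-1].
v (velocity) has dimensions [L T^-1].

Left side: [L]
Right side: [L T^-2]

The two sides have different dimensions, so the equation is NOT dimensionally consistent.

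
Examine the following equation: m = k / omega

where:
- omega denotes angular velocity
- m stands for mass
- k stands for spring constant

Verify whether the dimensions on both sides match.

No

omega (angular velocity) has dimensions [T^-1].
m (mass) has dimensions [M].
k (spring constant) has dimensions [M T^-2].

Left side: [M]
Right side: [M T^-1]

The two sides have different dimensions, so the equation is NOT dimensionally consistent.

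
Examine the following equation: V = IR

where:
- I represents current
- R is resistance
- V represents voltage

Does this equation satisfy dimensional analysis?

Yes

I (current) has dimensions [I].
R (resistance) has dimensions [I^-2 L^2 M T^-3].
V (voltage) has dimensions [I^-1 L^2 M T^-3].

Left side: [I^-1 L^2 M T^-3]
Right side: [I^-1 L^2 M T^-3]

Both sides have the same dimensions, so the equation is dimensionally consistent.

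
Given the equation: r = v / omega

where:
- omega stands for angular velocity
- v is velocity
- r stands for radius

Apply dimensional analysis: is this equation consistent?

Yes

omega (angular velocity) has dimensions [T^-1].
v (velocity) has dimensions [L T^-1].
r (radius) has dimensions [L].

Left side: [L]
Right side: [L]

Both sides have the same dimensions, so the equation is dimensionally consistent.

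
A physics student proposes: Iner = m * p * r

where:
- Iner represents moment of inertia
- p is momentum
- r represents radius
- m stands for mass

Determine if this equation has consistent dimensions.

No

Iner (moment of inertia) has dimensions [L^2 M].
p (momentum) has dimensions [L M T^-1].
r (radius) has dimensions [L].
m (mass) has dimensions [M].

Left side: [L^2 M]
Right side: [L^2 M^2 T^-1]

The two sides have different dimensions, so the equation is NOT dimensionally consistent.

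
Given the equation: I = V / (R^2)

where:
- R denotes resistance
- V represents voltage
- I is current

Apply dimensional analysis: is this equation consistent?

No

R (resistance) has dimensions [I^-2 L^2 M T^-3].
V (voltage) has dimensions [I^-1 L^2 M T^-3].
I (current) has dimensions [I].

Left side: [I]
Right side: [I^3 L^-2 M^-1 T^3]

The two sides have different dimensions, so the equation is NOT dimensionally consistent.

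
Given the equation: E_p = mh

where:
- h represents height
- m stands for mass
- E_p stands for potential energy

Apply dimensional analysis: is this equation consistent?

No

h (height) has dimensions [L].
m (mass) has dimensions [M].
E_p (potential energy) has dimensions [L^2 M T^-2].

Left side: [L^2 M T^-2]
Right side: [L M]

The two sides have different dimensions, so the equation is NOT dimensionally consistent.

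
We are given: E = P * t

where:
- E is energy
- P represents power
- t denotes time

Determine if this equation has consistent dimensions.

Yes

E (energy) has dimensions [L^2 M T^-2].
P (power) has dimensions [L^2 M T^-3].
t (time) has dimensions [T].

Left side: [L^2 M T^-2]
Right side: [L^2 M T^-2]

Both sides have the same dimensions, so the equation is dimensionally consistent.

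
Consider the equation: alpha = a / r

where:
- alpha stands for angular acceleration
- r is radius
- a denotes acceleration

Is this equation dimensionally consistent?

Yes

alpha (angular acceleration) has dimensions [T^-2].
r (radius) has dimensions [L].
a (acceleration) has dimensions [L T^-2].

Left side: [T^-2]
Right side: [T^-2]

Both sides have the same dimensions, so the equation is dimensionally consistent.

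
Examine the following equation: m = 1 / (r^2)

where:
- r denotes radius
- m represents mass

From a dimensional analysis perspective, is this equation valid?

No

r (radius) has dimensions [L].
m (mass) has dimensions [M].

Left side: [M]
Right side: [L^-2]

The two sides have different dimensions, so the equation is NOT dimensionally consistent.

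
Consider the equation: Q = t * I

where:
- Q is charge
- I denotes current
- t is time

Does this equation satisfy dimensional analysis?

Yes

Q (charge) has dimensions [I T].
I (current) has dimensions [I].
t (time) has dimensions [T].

Left side: [I T]
Right side: [I T]

Both sides have the same dimensions, so the equation is dimensionally consistent.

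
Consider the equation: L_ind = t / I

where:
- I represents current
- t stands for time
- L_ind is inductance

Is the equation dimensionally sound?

No

I (current) has dimensions [I].
t (time) has dimensions [T].
L_ind (inductance) has dimensions [I^-2 L^2 M T^-2].

Left side: [I^-2 L^2 M T^-2]
Right side: [I^-1 T]

The two sides have different dimensions, so the equation is NOT dimensionally consistent.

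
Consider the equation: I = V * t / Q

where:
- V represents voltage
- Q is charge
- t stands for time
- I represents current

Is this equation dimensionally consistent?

No

V (voltage) has dimensions [I^-1 L^2 M T^-3].
Q (charge) has dimensions [I T].
t (time) has dimensions [T].
I (current) has dimensions [I].

Left side: [I]
Right side: [I^-2 L^2 M T^-3]

The two sides have different dimensions, so the equation is NOT dimensionally consistent.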